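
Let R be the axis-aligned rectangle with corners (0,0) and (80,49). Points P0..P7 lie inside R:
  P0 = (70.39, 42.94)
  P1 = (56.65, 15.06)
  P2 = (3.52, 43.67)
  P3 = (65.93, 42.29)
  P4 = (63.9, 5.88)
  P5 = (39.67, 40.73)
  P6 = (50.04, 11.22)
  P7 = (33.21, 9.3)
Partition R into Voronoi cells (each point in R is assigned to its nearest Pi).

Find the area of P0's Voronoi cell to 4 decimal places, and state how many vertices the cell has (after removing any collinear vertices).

1. box [0,80]×[0,49]: [(0, 0) (80, 0) (80, 49) (0, 49)]
2. ⊥bis P0·P1 via (63.52,29): [(80, 20.8782) (80, 49) (22.9378, 49)]  |A|=802.3459
3. ⊥bis P0·P2 via (36.955,43.305): [(36.9418, 42.0984) (80, 20.8782) (80, 49) (37.0172, 49)]  |A|=753.7608
4. ⊥bis P0·P3 via (68.16,42.615): [(70.6568, 25.4828) (80, 20.8782) (80, 49) (67.2295, 49)]  |A|=281.537
5. ⊥bis P0·P4 via (67.145,24.41): [(70.6568, 25.4828) (75.9692, 22.8647) (80, 22.1588) (80, 49) (67.2295, 49)]  |A|=278.9561
6. ⊥bis P0·P5 via (55.03,41.835): [(70.6568, 25.4828) (75.9692, 22.8647) (80, 22.1588) (80, 49) (67.2295, 49)]  |A|=278.9561
7. ⊥bis P0·P6 via (60.215,27.08): [(70.6568, 25.4828) (75.9692, 22.8647) (80, 22.1588) (80, 49) (67.2295, 49)]  |A|=278.9561
8. ⊥bis P0·P7 via (51.8,26.12): [(70.6568, 25.4828) (75.9692, 22.8647) (80, 22.1588) (80, 49) (67.2295, 49)]  |A|=278.9561
9. canonical 5-gon: [(70.6568, 25.4828) (75.9692, 22.8647) (80, 22.1588) (80, 49) (67.2295, 49)]
10. shoelace: 278.9561

Area of P0's cell: 278.9561 (5 vertices)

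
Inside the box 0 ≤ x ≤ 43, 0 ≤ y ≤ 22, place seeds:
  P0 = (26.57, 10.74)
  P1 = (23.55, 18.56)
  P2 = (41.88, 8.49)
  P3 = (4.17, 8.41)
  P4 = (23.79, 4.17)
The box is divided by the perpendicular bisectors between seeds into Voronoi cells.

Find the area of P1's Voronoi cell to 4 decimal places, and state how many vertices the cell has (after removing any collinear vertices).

1. box [0,43]×[0,22]: [(0, 0) (43, 0) (43, 22) (0, 22)]
2. ⊥bis P1·P0 via (25.06,14.65): [(0, 4.9721) (43, 21.5782) (43, 22) (0, 22)]  |A|=375.1679
3. ⊥bis P1·P2 via (32.715,13.525): [(0, 4.9721) (35.5609, 18.7054) (37.3709, 22) (0, 22)]  |A|=364.3262
4. ⊥bis P1·P3 via (13.86,13.485): [(15.2367, 10.8564) (35.5609, 18.7054) (37.3709, 22) (9.4004, 22)]  |A|=182.2242
5. ⊥bis P1·P4 via (23.67,11.365): [(15.0457, 11.2212) (16.2326, 11.241) (35.5609, 18.7054) (37.3709, 22) (9.4004, 22)]  |A|=182.0058
6. canonical 5-gon: [(15.0457, 11.2212) (16.2326, 11.241) (35.5609, 18.7054) (37.3709, 22) (9.4004, 22)]
7. shoelace: 182.0058

Area of P1's cell: 182.0058 (5 vertices)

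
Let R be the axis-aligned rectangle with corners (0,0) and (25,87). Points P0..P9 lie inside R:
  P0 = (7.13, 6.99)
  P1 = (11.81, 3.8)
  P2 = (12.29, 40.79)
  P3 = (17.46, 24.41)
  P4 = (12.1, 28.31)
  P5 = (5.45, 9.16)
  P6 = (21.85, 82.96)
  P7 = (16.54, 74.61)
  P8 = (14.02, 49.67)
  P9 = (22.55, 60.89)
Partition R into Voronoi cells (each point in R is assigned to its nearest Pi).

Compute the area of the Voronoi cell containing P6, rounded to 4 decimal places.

Area of P6's cell: 111.4640

1. box [0,25]×[0,87]: [(0, 0) (25, 0) (25, 87) (0, 87)]
2. ⊥bis P6·P0 via (14.49,44.975): [(0, 47.7826) (25, 42.9386) (25, 87) (0, 87)]  |A|=1040.9854
3. ⊥bis P6·P1 via (16.83,43.38): [(0, 47.7826) (25, 42.9386) (25, 87) (0, 87)]  |A|=1040.9854
4. ⊥bis P6·P2 via (17.07,61.875): [(0, 65.7448) (25, 60.0773) (25, 87) (0, 87)]  |A|=602.2244
5. ⊥bis P6·P3 via (19.655,53.685): [(0, 65.7448) (25, 60.0773) (25, 87) (0, 87)]  |A|=602.2244
6. ⊥bis P6·P4 via (16.975,55.635): [(0, 65.7448) (25, 60.0773) (25, 87) (0, 87)]  |A|=602.2244
7. ⊥bis P6·P5 via (13.65,46.06): [(0, 65.7448) (25, 60.0773) (25, 87) (0, 87)]  |A|=602.2244
8. ⊥bis P6·P7 via (19.195,78.785): [(25, 75.0934) (25, 87) (6.2769, 87)]  |A|=111.464
9. ⊥bis P6·P8 via (17.935,66.315): [(25, 75.0934) (25, 87) (6.2769, 87)]  |A|=111.464
10. ⊥bis P6·P9 via (22.2,71.925): [(25, 75.0934) (25, 87) (6.2769, 87)]  |A|=111.464
11. canonical 3-gon: [(25, 75.0934) (25, 87) (6.2769, 87)]
12. shoelace: 111.464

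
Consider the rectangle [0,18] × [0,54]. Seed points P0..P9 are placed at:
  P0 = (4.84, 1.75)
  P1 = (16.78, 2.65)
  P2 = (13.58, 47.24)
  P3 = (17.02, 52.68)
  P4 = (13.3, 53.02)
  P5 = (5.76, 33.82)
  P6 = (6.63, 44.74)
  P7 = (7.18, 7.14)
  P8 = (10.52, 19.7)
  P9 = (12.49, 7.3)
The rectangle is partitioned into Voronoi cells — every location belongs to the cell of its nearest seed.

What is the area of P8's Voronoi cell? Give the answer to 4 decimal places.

1. box [0,18]×[0,54]: [(0, 0) (18, 0) (18, 54) (0, 54)]
2. ⊥bis P8·P0 via (7.68,10.725): [(0, 13.1552) (18, 7.4594) (18, 54) (0, 54)]  |A|=786.4685
3. ⊥bis P8·P1 via (13.65,11.175): [(0, 13.1552) (10.2282, 9.9187) (18, 12.7721) (18, 54) (0, 54)]  |A|=765.8237
4. ⊥bis P8·P2 via (12.05,33.47): [(0, 34.8089) (0, 13.1552) (10.2282, 9.9187) (18, 12.7721) (18, 32.8089)]  |A|=402.3837
5. ⊥bis P8·P3 via (13.77,36.19): [(0, 34.8089) (0, 13.1552) (10.2282, 9.9187) (18, 12.7721) (18, 32.8089)]  |A|=402.3837
6. ⊥bis P8·P4 via (11.91,36.36): [(0, 34.8089) (0, 13.1552) (10.2282, 9.9187) (18, 12.7721) (18, 32.8089)]  |A|=402.3837
7. ⊥bis P8·P5 via (8.14,26.76): [(0, 24.0159) (0, 13.1552) (10.2282, 9.9187) (18, 12.7721) (18, 30.0839)]  |A|=280.7222
8. ⊥bis P8·P6 via (8.575,32.22): [(0, 24.0159) (0, 13.1552) (10.2282, 9.9187) (18, 12.7721) (18, 30.0839)]  |A|=280.7222
9. ⊥bis P8·P7 via (8.85,13.42): [(0, 24.0159) (0, 15.7734) (15.1799, 11.7367) (18, 12.7721) (18, 30.0839)]  |A|=243.5391
10. ⊥bis P8·P9 via (11.505,13.5): [(0, 24.0159) (0, 15.7734) (9.6546, 13.206) (18, 14.5319) (18, 30.0839)]  |A|=231.264
11. canonical 5-gon: [(0, 24.0159) (0, 15.7734) (9.6546, 13.206) (18, 14.5319) (18, 30.0839)]
12. shoelace: 231.264

Area of P8's cell: 231.2640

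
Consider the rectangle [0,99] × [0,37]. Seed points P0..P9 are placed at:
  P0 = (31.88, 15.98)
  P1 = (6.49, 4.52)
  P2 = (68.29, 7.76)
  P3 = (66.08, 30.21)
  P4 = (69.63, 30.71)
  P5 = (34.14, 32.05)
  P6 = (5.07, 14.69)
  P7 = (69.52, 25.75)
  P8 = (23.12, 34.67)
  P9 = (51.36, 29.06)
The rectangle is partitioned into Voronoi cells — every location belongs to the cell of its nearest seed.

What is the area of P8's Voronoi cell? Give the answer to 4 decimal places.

1. box [0,99]×[0,37]: [(0, 0) (99, 0) (99, 37) (0, 37)]
2. ⊥bis P8·P0 via (27.5,25.325): [(0, 12.4358) (52.4093, 37) (0, 37)]  |A|=643.6979
3. ⊥bis P8·P1 via (14.805,19.595): [(0, 27.7611) (15.0208, 19.476) (52.4093, 37) (0, 37)]  |A|=528.5988
4. ⊥bis P8·P2 via (45.705,21.215): [(0, 27.7611) (15.0208, 19.476) (52.4093, 37) (0, 37)]  |A|=528.5988
5. ⊥bis P8·P3 via (44.6,32.44): [(0, 27.7611) (15.0208, 19.476) (44.6982, 33.3858) (45.0734, 37) (0, 37)]  |A|=515.342
6. ⊥bis P8·P4 via (46.375,32.69): [(0, 27.7611) (15.0208, 19.476) (44.6982, 33.3858) (45.0734, 37) (0, 37)]  |A|=515.342
7. ⊥bis P8·P5 via (28.63,33.36): [(0, 27.7611) (15.0208, 19.476) (26.6218, 24.9134) (29.4954, 37) (0, 37)]  |A|=390.1231
8. ⊥bis P8·P6 via (14.095,24.68): [(18.204, 20.9679) (26.6218, 24.9134) (29.4954, 37) (0.4577, 37)]  |A|=277.97
9. ⊥bis P8·P7 via (46.32,30.21): [(18.204, 20.9679) (26.6218, 24.9134) (29.4954, 37) (0.4577, 37)]  |A|=277.97
10. ⊥bis P8·P9 via (37.24,31.865): [(18.204, 20.9679) (26.6218, 24.9134) (29.4954, 37) (0.4577, 37)]  |A|=277.97
11. canonical 4-gon: [(18.204, 20.9679) (26.6218, 24.9134) (29.4954, 37) (0.4577, 37)]
12. shoelace: 277.97

Area of P8's cell: 277.9700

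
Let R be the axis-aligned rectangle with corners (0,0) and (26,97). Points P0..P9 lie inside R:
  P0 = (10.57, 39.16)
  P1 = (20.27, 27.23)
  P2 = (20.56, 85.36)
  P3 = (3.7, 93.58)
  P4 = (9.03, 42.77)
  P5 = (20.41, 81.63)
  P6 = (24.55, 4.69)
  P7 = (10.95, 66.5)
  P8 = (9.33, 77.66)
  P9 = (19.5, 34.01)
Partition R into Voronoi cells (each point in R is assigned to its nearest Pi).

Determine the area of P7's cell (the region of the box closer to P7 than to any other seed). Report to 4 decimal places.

Area of P7's cell: 440.9520

1. box [0,26]×[0,97]: [(0, 0) (26, 0) (26, 97) (0, 97)]
2. ⊥bis P7·P0 via (10.76,52.83): [(0, 52.9796) (26, 52.6182) (26, 97) (0, 97)]  |A|=1149.2295
3. ⊥bis P7·P1 via (15.61,46.865): [(0, 52.9796) (26, 52.6182) (26, 97) (0, 97)]  |A|=1149.2295
4. ⊥bis P7·P2 via (15.755,75.93): [(0, 83.9579) (0, 52.9796) (26, 52.6182) (26, 70.7097)]  |A|=637.9081
5. ⊥bis P7·P3 via (7.325,80.04): [(7.5636, 80.1039) (0, 78.0789) (0, 52.9796) (26, 52.6182) (26, 70.7097)]  |A|=615.6751
6. ⊥bis P7·P4 via (9.99,54.635): [(7.5636, 80.1039) (0, 78.0789) (0, 55.4433) (26, 53.3396) (26, 70.7097)]  |A|=574.2676
7. ⊥bis P7·P5 via (15.68,74.065): [(6.4839, 79.8148) (0, 78.0789) (0, 55.4433) (26, 53.3396) (26, 67.6124)]  |A|=536.3084
8. ⊥bis P7·P6 via (17.75,35.595): [(6.4839, 79.8148) (0, 78.0789) (0, 55.4433) (26, 53.3396) (26, 67.6124)]  |A|=536.3084
9. ⊥bis P7·P8 via (10.14,72.08): [(17.2127, 73.1067) (0, 70.6081) (0, 55.4433) (26, 53.3396) (26, 67.6124)]  |A|=440.952
10. ⊥bis P7·P9 via (15.225,50.255): [(17.2127, 73.1067) (0, 70.6081) (0, 55.4433) (26, 53.3396) (26, 67.6124)]  |A|=440.952
11. canonical 5-gon: [(17.2127, 73.1067) (0, 70.6081) (0, 55.4433) (26, 53.3396) (26, 67.6124)]
12. shoelace: 440.952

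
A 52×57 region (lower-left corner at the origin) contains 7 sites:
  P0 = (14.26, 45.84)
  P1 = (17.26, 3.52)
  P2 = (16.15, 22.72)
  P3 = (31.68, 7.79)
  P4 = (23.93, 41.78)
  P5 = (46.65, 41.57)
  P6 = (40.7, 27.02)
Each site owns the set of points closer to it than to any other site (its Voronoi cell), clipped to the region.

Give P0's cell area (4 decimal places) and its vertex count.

1. box [0,52]×[0,57]: [(0, 0) (52, 0) (52, 57) (0, 57)]
2. ⊥bis P0·P1 via (15.76,24.68): [(0, 23.5628) (52, 27.249) (52, 57) (0, 57)]  |A|=1642.8933
3. ⊥bis P0·P2 via (15.205,34.28): [(0, 33.037) (52, 37.2879) (52, 57) (0, 57)]  |A|=1135.5519
4. ⊥bis P0·P3 via (22.97,26.815): [(0, 33.037) (44.5079, 36.6754) (52, 40.1055) (52, 57) (0, 57)]  |A|=1124.9971
5. ⊥bis P0·P4 via (19.095,43.81): [(0, 33.037) (15.0898, 34.2706) (24.6329, 57) (0, 57)]  |A|=460.7441
6. ⊥bis P0·P5 via (30.455,43.705): [(0, 33.037) (15.0898, 34.2706) (24.6329, 57) (0, 57)]  |A|=460.7441
7. ⊥bis P0·P6 via (27.48,36.43): [(0, 33.037) (15.0898, 34.2706) (24.6329, 57) (0, 57)]  |A|=460.7441
8. canonical 4-gon: [(0, 33.037) (15.0898, 34.2706) (24.6329, 57) (0, 57)]
9. shoelace: 460.7441

Area of P0's cell: 460.7441 (4 vertices)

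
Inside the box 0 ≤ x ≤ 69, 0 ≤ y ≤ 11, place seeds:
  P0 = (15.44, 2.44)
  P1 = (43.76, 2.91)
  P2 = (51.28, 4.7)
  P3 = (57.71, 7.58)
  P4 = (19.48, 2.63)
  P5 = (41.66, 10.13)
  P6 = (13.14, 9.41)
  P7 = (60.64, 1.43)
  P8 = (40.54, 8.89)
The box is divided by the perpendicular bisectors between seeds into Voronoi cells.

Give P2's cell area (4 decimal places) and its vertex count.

1. box [0,69]×[0,11]: [(0, 0) (69, 0) (69, 11) (0, 11)]
2. ⊥bis P2·P0 via (33.36,3.57): [(33.5851, 0) (69, 0) (69, 11) (32.8915, 11)]  |A|=393.3787
3. ⊥bis P2·P1 via (47.52,3.805): [(48.4257, 0) (69, 0) (69, 11) (45.8074, 11)]  |A|=240.7181
4. ⊥bis P2·P3 via (54.495,6.14): [(48.4257, 0) (57.2451, 0) (52.3182, 11) (45.8074, 11)]  |A|=84.3163
5. ⊥bis P2·P4 via (35.38,3.665): [(48.4257, 0) (57.2451, 0) (52.3182, 11) (45.8074, 11)]  |A|=84.3163
6. ⊥bis P2·P5 via (46.47,7.415): [(46.6041, 7.6526) (48.4257, 0) (57.2451, 0) (52.3182, 11) (48.4935, 11)]  |A|=79.8205
7. ⊥bis P2·P6 via (32.21,7.055): [(46.6041, 7.6526) (48.4257, 0) (57.2451, 0) (52.3182, 11) (48.4935, 11)]  |A|=79.8205
8. ⊥bis P2·P7 via (55.96,3.065): [(46.6041, 7.6526) (48.4257, 0) (54.8892, 0) (55.9216, 2.955) (52.3182, 11) (48.4935, 11)]  |A|=76.3397
9. ⊥bis P2·P8 via (45.91,6.795): [(46.6041, 7.6526) (48.4257, 0) (54.8892, 0) (55.9216, 2.955) (52.3182, 11) (48.4935, 11)]  |A|=76.3397
10. canonical 6-gon: [(46.6041, 7.6526) (48.4257, 0) (54.8892, 0) (55.9216, 2.955) (52.3182, 11) (48.4935, 11)]
11. shoelace: 76.3397

Area of P2's cell: 76.3397 (6 vertices)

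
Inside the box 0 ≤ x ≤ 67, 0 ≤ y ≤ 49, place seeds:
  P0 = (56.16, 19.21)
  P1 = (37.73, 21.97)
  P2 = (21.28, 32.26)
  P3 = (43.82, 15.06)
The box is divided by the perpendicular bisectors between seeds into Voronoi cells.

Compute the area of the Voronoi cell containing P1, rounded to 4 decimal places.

Area of P1's cell: 668.6784

1. box [0,67]×[0,49]: [(0, 0) (67, 0) (67, 49) (0, 49)]
2. ⊥bis P1·P0 via (46.945,20.59): [(0, 0) (43.8615, 0) (51.1996, 49) (0, 49)]  |A|=2328.9967
3. ⊥bis P1·P2 via (29.505,27.115): [(12.5437, 0) (43.8615, 0) (51.1996, 49) (43.1948, 49)]  |A|=963.4043
4. ⊥bis P1·P3 via (40.775,18.515): [(12.5437, 0) (19.767, 0) (47.5252, 24.4641) (51.1996, 49) (43.1948, 49)]  |A|=668.6784
5. canonical 5-gon: [(12.5437, 0) (19.767, 0) (47.5252, 24.4641) (51.1996, 49) (43.1948, 49)]
6. shoelace: 668.6784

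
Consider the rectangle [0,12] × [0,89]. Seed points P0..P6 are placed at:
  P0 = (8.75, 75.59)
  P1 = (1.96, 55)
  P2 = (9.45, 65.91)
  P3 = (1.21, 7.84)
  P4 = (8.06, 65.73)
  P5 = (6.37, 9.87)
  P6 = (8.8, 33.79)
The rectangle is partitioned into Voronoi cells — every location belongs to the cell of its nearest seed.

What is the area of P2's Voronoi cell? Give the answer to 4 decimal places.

Area of P2's cell: 41.7059

1. box [0,12]×[0,89]: [(0, 0) (12, 0) (12, 89) (0, 89)]
2. ⊥bis P2·P0 via (9.1,70.75): [(0, 70.0919) (0, 0) (12, 0) (12, 70.9597)]  |A|=846.3099
3. ⊥bis P2·P1 via (5.705,60.455): [(0, 70.0919) (0, 64.3716) (12, 56.1333) (12, 70.9597)]  |A|=123.2802
4. ⊥bis P2·P3 via (5.33,36.875): [(0, 70.0919) (0, 64.3716) (12, 56.1333) (12, 70.9597)]  |A|=123.2802
5. ⊥bis P2·P4 via (8.755,65.82): [(8.1257, 70.6795) (9.8152, 57.6333) (12, 56.1333) (12, 70.9597)]  |A|=41.7059
6. ⊥bis P2·P5 via (7.91,37.89): [(8.1257, 70.6795) (9.8152, 57.6333) (12, 56.1333) (12, 70.9597)]  |A|=41.7059
7. ⊥bis P2·P6 via (9.125,49.85): [(8.1257, 70.6795) (9.8152, 57.6333) (12, 56.1333) (12, 70.9597)]  |A|=41.7059
8. canonical 4-gon: [(8.1257, 70.6795) (9.8152, 57.6333) (12, 56.1333) (12, 70.9597)]
9. shoelace: 41.7059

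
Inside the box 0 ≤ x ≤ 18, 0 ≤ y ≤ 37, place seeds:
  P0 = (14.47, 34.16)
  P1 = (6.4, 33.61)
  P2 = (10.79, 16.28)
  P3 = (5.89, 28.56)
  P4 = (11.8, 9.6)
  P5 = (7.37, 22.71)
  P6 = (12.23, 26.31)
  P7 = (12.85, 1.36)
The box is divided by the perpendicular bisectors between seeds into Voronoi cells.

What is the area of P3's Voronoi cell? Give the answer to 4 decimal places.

1. box [0,18]×[0,37]: [(0, 0) (18, 0) (18, 37) (0, 37)]
2. ⊥bis P3·P0 via (10.18,31.36): [(0, 0) (18, 0) (18, 19.3786) (6.4989, 37) (0, 37)]  |A|=564.6673
3. ⊥bis P3·P1 via (6.145,31.085): [(0, 31.7056) (0, 0) (18, 0) (18, 19.3786) (10.6569, 30.6293)]  |A|=515.7553
4. ⊥bis P3·P2 via (8.34,22.42): [(0, 31.7056) (0, 19.0921) (14.4291, 24.8497) (10.6569, 30.6293)]  |A|=119.7671
5. ⊥bis P3·P4 via (8.845,19.08): [(0, 31.7056) (0, 19.0921) (14.4291, 24.8497) (10.6569, 30.6293)]  |A|=119.7671
6. ⊥bis P3·P5 via (6.63,25.635): [(0, 31.7056) (0, 23.9577) (12.8839, 27.2172) (10.6569, 30.6293)]  |A|=66.8949
7. ⊥bis P3·P6 via (9.06,27.435): [(10.2097, 30.6745) (0, 31.7056) (0, 23.9577) (8.5979, 26.1329)]  |A|=57.3232
8. ⊥bis P3·P7 via (9.37,14.96): [(10.2097, 30.6745) (0, 31.7056) (0, 23.9577) (8.5979, 26.1329)]  |A|=57.3232
9. canonical 4-gon: [(10.2097, 30.6745) (0, 31.7056) (0, 23.9577) (8.5979, 26.1329)]
10. shoelace: 57.3232

Area of P3's cell: 57.3232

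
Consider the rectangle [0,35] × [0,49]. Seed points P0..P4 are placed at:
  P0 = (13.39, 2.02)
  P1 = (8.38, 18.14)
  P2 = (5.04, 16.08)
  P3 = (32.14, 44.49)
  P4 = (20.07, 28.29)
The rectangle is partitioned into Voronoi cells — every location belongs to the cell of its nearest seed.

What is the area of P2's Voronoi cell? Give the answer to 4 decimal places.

1. box [0,35]×[0,49]: [(0, 0) (35, 0) (35, 49) (0, 49)]
2. ⊥bis P2·P0 via (9.215,9.05): [(0, 3.5774) (35, 24.3633) (35, 49) (0, 49)]  |A|=1226.0387
3. ⊥bis P2·P1 via (6.71,17.11): [(0, 27.9893) (0, 3.5774) (11.02, 10.122)]  |A|=134.5098
4. ⊥bis P2·P3 via (18.59,30.285): [(0, 27.9893) (0, 3.5774) (11.02, 10.122)]  |A|=134.5098
5. ⊥bis P2·P4 via (12.555,22.185): [(0, 27.9893) (0, 3.5774) (11.02, 10.122)]  |A|=134.5098
6. canonical 3-gon: [(0, 27.9893) (0, 3.5774) (11.02, 10.122)]
7. shoelace: 134.5098

Area of P2's cell: 134.5098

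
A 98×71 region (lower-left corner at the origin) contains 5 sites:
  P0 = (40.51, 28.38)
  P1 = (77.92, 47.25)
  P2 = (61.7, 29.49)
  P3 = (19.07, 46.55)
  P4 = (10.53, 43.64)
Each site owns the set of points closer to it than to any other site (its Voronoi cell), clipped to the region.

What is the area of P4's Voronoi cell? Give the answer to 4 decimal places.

Area of P4's cell: 972.3333

1. box [0,98]×[0,71]: [(0, 0) (98, 0) (98, 71) (0, 71)]
2. ⊥bis P4·P0 via (25.52,36.01): [(0, 0) (7.1907, 0) (43.3301, 71) (0, 71)]  |A|=1793.4889
3. ⊥bis P4·P1 via (44.225,45.445): [(0, 0) (7.1907, 0) (42.9012, 70.1573) (42.856, 71) (0, 71)]  |A|=1793.2891
4. ⊥bis P4·P2 via (36.115,36.565): [(0, 0) (7.1907, 0) (42.9012, 70.1573) (42.856, 71) (0, 71)]  |A|=1793.2891
5. ⊥bis P4·P3 via (14.8,45.095): [(0, 0) (7.1907, 0) (20.953, 27.0377) (5.9729, 71) (0, 71)]  |A|=972.3333
6. canonical 5-gon: [(0, 0) (7.1907, 0) (20.953, 27.0377) (5.9729, 71) (0, 71)]
7. shoelace: 972.3333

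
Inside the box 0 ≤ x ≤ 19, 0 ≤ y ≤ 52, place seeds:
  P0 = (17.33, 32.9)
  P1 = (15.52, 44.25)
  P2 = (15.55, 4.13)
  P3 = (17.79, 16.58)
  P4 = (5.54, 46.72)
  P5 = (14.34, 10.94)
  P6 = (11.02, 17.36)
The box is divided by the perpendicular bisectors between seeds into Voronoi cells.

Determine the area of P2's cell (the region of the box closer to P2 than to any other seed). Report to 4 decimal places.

1. box [0,19]×[0,52]: [(0, 0) (19, 0) (19, 52) (0, 52)]
2. ⊥bis P2·P0 via (16.44,18.515): [(0, 19.5321) (0, 0) (19, 0) (19, 18.3566)]  |A|=359.9432
3. ⊥bis P2·P1 via (15.535,24.19): [(0, 19.5321) (0, 0) (19, 0) (19, 18.3566)]  |A|=359.9432
4. ⊥bis P2·P3 via (16.67,10.355): [(0, 13.3543) (0, 0) (19, 0) (19, 9.9358)]  |A|=221.2555
5. ⊥bis P2·P4 via (10.545,25.425): [(0, 13.3543) (0, 0) (19, 0) (19, 9.9358)]  |A|=221.2555
6. ⊥bis P2·P5 via (14.945,7.535): [(0, 4.8796) (0, 0) (19, 0) (19, 8.2555)]  |A|=124.7831
7. ⊥bis P2·P6 via (13.285,10.745): [(0, 4.8796) (0, 0) (19, 0) (19, 8.2555)]  |A|=124.7831
8. canonical 4-gon: [(0, 4.8796) (0, 0) (19, 0) (19, 8.2555)]
9. shoelace: 124.7831

Area of P2's cell: 124.7831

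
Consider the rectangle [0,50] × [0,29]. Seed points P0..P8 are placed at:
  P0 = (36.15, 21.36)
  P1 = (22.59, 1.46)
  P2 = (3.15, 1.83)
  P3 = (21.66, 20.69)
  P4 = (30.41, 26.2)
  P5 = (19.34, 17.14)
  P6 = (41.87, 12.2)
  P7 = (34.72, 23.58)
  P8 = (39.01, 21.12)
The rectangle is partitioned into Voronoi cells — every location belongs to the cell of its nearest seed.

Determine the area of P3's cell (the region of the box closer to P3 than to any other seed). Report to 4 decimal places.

Area of P3's cell: 154.7105

1. box [0,50]×[0,29]: [(0, 0) (50, 0) (50, 29) (0, 29)]
2. ⊥bis P3·P0 via (28.905,21.025): [(0, 0) (29.8772, 0) (28.5362, 29) (0, 29)]  |A|=846.9945
3. ⊥bis P3·P1 via (22.125,11.075): [(0, 10.005) (29.3489, 11.4244) (28.5362, 29) (0, 29)]  |A|=529.5128
4. ⊥bis P3·P2 via (12.405,11.26): [(0, 23.4348) (13.0411, 10.6357) (29.3489, 11.4244) (28.5362, 29) (0, 29)]  |A|=441.943
5. ⊥bis P3·P4 via (26.035,23.445): [(0, 23.4348) (13.0411, 10.6357) (29.3489, 11.4244) (29.0117, 18.718) (22.5369, 29) (0, 29)]  |A|=411.1005
6. ⊥bis P3·P5 via (20.5,18.915): [(29.2675, 13.1853) (29.0117, 18.718) (22.5369, 29) (5.0682, 29)]  |A|=154.728
7. ⊥bis P3·P6 via (31.765,16.445): [(29.2675, 13.1853) (29.0117, 18.718) (22.5369, 29) (5.0682, 29)]  |A|=154.728
8. ⊥bis P3·P7 via (28.19,22.135): [(29.2675, 13.1853) (29.029, 18.3436) (28.9106, 18.8784) (22.5369, 29) (5.0682, 29)]  |A|=154.7105
9. ⊥bis P3·P8 via (30.335,20.905): [(29.2675, 13.1853) (29.029, 18.3436) (28.9106, 18.8784) (22.5369, 29) (5.0682, 29)]  |A|=154.7105
10. canonical 5-gon: [(29.2675, 13.1853) (29.029, 18.3436) (28.9106, 18.8784) (22.5369, 29) (5.0682, 29)]
11. shoelace: 154.7105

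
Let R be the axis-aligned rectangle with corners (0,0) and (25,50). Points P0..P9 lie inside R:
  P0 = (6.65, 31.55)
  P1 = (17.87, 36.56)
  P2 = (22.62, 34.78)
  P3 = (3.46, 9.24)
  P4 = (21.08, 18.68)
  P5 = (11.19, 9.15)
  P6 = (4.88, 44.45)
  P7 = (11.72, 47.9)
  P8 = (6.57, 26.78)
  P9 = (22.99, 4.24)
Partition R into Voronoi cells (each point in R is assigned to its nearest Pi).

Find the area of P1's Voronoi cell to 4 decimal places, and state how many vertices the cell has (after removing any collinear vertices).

Area of P1's cell: 130.5573 (6 vertices)

1. box [0,25]×[0,50]: [(0, 0) (25, 0) (25, 50) (0, 50)]
2. ⊥bis P1·P0 via (12.26,34.055): [(25, 5.5235) (25, 50) (5.1402, 50)]  |A|=441.6478
3. ⊥bis P1·P2 via (20.245,35.67): [(16.2724, 25.0691) (25, 48.3589) (25, 50) (5.1402, 50)]  |A|=254.7234
4. ⊥bis P1·P3 via (10.665,22.9): [(16.2724, 25.0691) (25, 48.3589) (25, 50) (5.1402, 50)]  |A|=254.7234
5. ⊥bis P1·P4 via (19.475,27.62): [(15.4556, 26.8984) (17.0663, 27.1876) (25, 48.3589) (25, 50) (5.1402, 50)]  |A|=253.1321
6. ⊥bis P1·P5 via (14.53,22.855): [(15.4556, 26.8984) (17.0663, 27.1876) (25, 48.3589) (25, 50) (5.1402, 50)]  |A|=253.1321
7. ⊥bis P1·P6 via (11.375,40.505): [(10.2252, 38.612) (15.4556, 26.8984) (17.0663, 27.1876) (25, 48.3589) (25, 50) (17.1422, 50)]  |A|=184.7926
8. ⊥bis P1·P7 via (14.795,42.23): [(11.2575, 40.3115) (10.2252, 38.612) (15.4556, 26.8984) (17.0663, 27.1876) (24.7204, 47.6128)]  |A|=131.4494
9. ⊥bis P1·P8 via (12.22,31.67): [(11.2575, 40.3115) (10.2252, 38.612) (14.5026, 29.0326) (16.2295, 27.0373) (17.0663, 27.1876) (24.7204, 47.6128)]  |A|=130.5573
10. ⊥bis P1·P9 via (20.43,20.4): [(11.2575, 40.3115) (10.2252, 38.612) (14.5026, 29.0326) (16.2295, 27.0373) (17.0663, 27.1876) (24.7204, 47.6128)]  |A|=130.5573
11. canonical 6-gon: [(11.2575, 40.3115) (10.2252, 38.612) (14.5026, 29.0326) (16.2295, 27.0373) (17.0663, 27.1876) (24.7204, 47.6128)]
12. shoelace: 130.5573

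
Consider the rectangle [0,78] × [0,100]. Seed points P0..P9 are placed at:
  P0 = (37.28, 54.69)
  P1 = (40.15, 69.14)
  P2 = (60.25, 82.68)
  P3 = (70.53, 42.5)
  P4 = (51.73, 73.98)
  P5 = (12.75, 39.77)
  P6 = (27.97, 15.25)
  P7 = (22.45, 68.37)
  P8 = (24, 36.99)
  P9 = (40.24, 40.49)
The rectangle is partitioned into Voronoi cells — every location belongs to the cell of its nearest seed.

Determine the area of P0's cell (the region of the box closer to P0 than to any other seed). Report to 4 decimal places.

1. box [0,78]×[0,100]: [(0, 0) (78, 0) (78, 100) (0, 100)]
2. ⊥bis P0·P1 via (38.715,61.915): [(0, 69.6044) (0, 0) (78, 0) (78, 54.1124)]  |A|=4824.9548
3. ⊥bis P0·P2 via (48.765,68.685): [(62.8576, 57.1199) (0, 69.6044) (0, 0) (78, 0) (78, 44.6933)]  |A|=4753.6411
4. ⊥bis P0·P3 via (53.905,48.595): [(57.4259, 58.1987) (0, 69.6044) (0, 0) (36.0893, 0)]  |A|=3048.7222
5. ⊥bis P0·P4 via (44.505,64.335): [(56.4069, 55.4194) (50.9903, 59.4769) (0, 69.6044) (0, 0) (36.0893, 0)]  |A|=3039.1275
6. ⊥bis P0·P5 via (25.015,47.23): [(42.728, 18.1081) (56.4069, 55.4194) (50.9903, 59.4769) (12.9733, 67.0277)]  |A|=946.3549
7. ⊥bis P0·P6 via (32.625,34.97): [(32.4463, 35.0122) (47.6128, 31.4321) (56.4069, 55.4194) (50.9903, 59.4769) (12.9733, 67.0277)]  |A|=836.5717
8. ⊥bis P0·P7 via (29.865,61.53): [(21.7006, 52.6792) (32.4463, 35.0122) (47.6128, 31.4321) (56.4069, 55.4194) (50.9903, 59.4769) (31.5355, 63.341)]  |A|=719.4899
9. ⊥bis P0·P8 via (30.64,45.84): [(21.7006, 52.6792) (21.8484, 52.4362) (48.094, 32.7446) (56.4069, 55.4194) (50.9903, 59.4769) (31.5355, 63.341)]  |A|=584.3688
10. ⊥bis P0·P9 via (38.76,47.59): [(21.7006, 52.6792) (21.8484, 52.4362) (30.5801, 45.8849) (54.7592, 50.9251) (56.4069, 55.4194) (50.9903, 59.4769) (31.5355, 63.341)]  |A|=381.3723
11. canonical 7-gon: [(21.7006, 52.6792) (21.8484, 52.4362) (30.5801, 45.8849) (54.7592, 50.9251) (56.4069, 55.4194) (50.9903, 59.4769) (31.5355, 63.341)]
12. shoelace: 381.3723

Area of P0's cell: 381.3723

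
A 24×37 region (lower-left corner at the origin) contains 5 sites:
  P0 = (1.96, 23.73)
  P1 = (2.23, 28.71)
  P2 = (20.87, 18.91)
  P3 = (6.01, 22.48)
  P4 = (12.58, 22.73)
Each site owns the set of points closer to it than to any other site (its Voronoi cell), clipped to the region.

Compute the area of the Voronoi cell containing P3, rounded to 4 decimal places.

Area of P3's cell: 213.1849

1. box [0,24]×[0,37]: [(0, 0) (24, 0) (24, 37) (0, 37)]
2. ⊥bis P3·P0 via (3.985,23.105): [(0, 10.1936) (0, 0) (24, 0) (24, 37) (8.2736, 37)]  |A|=777.1075
3. ⊥bis P3·P1 via (4.12,25.595): [(4.8995, 26.0679) (0, 10.1936) (0, 0) (24, 0) (24, 37) (22.9171, 37)]  |A|=697.0655
4. ⊥bis P3·P2 via (13.44,20.695): [(16.4084, 33.0509) (4.8995, 26.0679) (0, 10.1936) (0, 0) (8.4682, 0)]  |A|=297.8128
5. ⊥bis P3·P4 via (9.295,22.605): [(9.9245, 6.0618) (9.067, 28.5966) (4.8995, 26.0679) (0, 10.1936) (0, 0) (8.4682, 0)]  |A|=213.1849
6. canonical 6-gon: [(9.9245, 6.0618) (9.067, 28.5966) (4.8995, 26.0679) (0, 10.1936) (0, 0) (8.4682, 0)]
7. shoelace: 213.1849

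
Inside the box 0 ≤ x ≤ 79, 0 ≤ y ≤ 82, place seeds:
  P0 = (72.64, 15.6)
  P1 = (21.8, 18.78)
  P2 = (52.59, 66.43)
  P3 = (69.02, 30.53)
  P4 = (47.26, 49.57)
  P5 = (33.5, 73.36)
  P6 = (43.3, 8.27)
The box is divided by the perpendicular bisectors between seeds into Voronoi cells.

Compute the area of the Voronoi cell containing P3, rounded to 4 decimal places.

Area of P3's cell: 689.2863

1. box [0,79]×[0,82]: [(0, 0) (79, 0) (79, 82) (0, 82)]
2. ⊥bis P3·P0 via (70.83,23.065): [(0, 5.8912) (79, 25.0459) (79, 82) (0, 82)]  |A|=5255.9824
3. ⊥bis P3·P1 via (45.41,24.655): [(47.2296, 17.3427) (79, 25.0459) (79, 82) (31.1405, 82)]  |A|=2451.9591
4. ⊥bis P3·P2 via (60.805,48.48): [(41.6616, 39.7188) (47.2296, 17.3427) (79, 25.0459) (79, 56.8071)]  |A|=969.8512
5. ⊥bis P3·P4 via (58.14,40.05): [(68.663, 52.0763) (45.246, 25.314) (47.2296, 17.3427) (79, 25.0459) (79, 56.8071)]  |A|=753.2288
6. ⊥bis P3·P5 via (51.26,51.945): [(68.663, 52.0763) (45.246, 25.314) (47.2296, 17.3427) (79, 25.0459) (79, 56.8071)]  |A|=753.2288
7. ⊥bis P3·P6 via (56.16,19.4): [(68.663, 52.0763) (48.1597, 28.6439) (56.0827, 19.4893) (79, 25.0459) (79, 56.8071)]  |A|=689.2863
8. canonical 5-gon: [(68.663, 52.0763) (48.1597, 28.6439) (56.0827, 19.4893) (79, 25.0459) (79, 56.8071)]
9. shoelace: 689.2863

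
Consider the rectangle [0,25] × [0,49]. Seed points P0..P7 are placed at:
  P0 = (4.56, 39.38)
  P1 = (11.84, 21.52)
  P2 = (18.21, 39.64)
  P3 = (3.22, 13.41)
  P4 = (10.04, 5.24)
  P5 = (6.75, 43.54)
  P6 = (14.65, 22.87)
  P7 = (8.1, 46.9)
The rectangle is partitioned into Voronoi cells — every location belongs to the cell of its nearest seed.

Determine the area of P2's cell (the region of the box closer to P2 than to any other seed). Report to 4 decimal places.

1. box [0,25]×[0,49]: [(0, 0) (25, 0) (25, 49) (0, 49)]
2. ⊥bis P2·P0 via (11.385,39.51): [(12.1376, 0) (25, 0) (25, 49) (11.2042, 49)]  |A|=653.1257
3. ⊥bis P2·P1 via (15.025,30.58): [(11.5317, 31.8081) (25, 27.0733) (25, 49) (11.2042, 49)]  |A|=266.2454
4. ⊥bis P2·P3 via (10.715,26.525): [(11.5317, 31.8081) (25, 27.0733) (25, 49) (11.2042, 49)]  |A|=266.2454
5. ⊥bis P2·P4 via (14.125,22.44): [(11.5317, 31.8081) (25, 27.0733) (25, 49) (11.2042, 49)]  |A|=266.2454
6. ⊥bis P2·P5 via (12.48,41.59): [(11.4055, 38.4327) (11.5317, 31.8081) (25, 27.0733) (25, 49) (15.0017, 49)]  |A|=246.1808
7. ⊥bis P2·P6 via (16.43,31.255): [(11.4055, 38.4327) (11.5224, 32.2968) (25, 29.4357) (25, 49) (15.0017, 49)]  |A|=226.9918
8. ⊥bis P2·P7 via (13.155,43.27): [(12.9587, 42.9966) (11.4055, 38.4327) (11.5224, 32.2968) (25, 29.4357) (25, 49) (17.2697, 49)]  |A|=220.184
9. canonical 6-gon: [(12.9587, 42.9966) (11.4055, 38.4327) (11.5224, 32.2968) (25, 29.4357) (25, 49) (17.2697, 49)]
10. shoelace: 220.184

Area of P2's cell: 220.1840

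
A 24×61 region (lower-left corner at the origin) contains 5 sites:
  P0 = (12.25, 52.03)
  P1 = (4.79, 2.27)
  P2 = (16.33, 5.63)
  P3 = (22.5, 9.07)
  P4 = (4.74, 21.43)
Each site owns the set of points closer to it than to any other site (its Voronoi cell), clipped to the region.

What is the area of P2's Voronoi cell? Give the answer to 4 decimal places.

Area of P2's cell: 140.6888

1. box [0,24]×[0,61]: [(0, 0) (24, 0) (24, 61) (0, 61)]
2. ⊥bis P2·P0 via (14.29,28.83): [(0, 27.5735) (0, 0) (24, 0) (24, 29.6838)]  |A|=687.0873
3. ⊥bis P2·P1 via (10.56,3.95): [(3.5899, 27.8891) (11.7101, 0) (24, 0) (24, 29.6838)]  |A|=474.3029
4. ⊥bis P2·P3 via (19.415,7.35): [(7.7593, 28.2557) (3.5899, 27.8891) (11.7101, 0) (23.5129, 0)]  |A|=226.3779
5. ⊥bis P2·P4 via (10.535,13.53): [(14.392, 16.3593) (8.2572, 11.8591) (11.7101, 0) (23.5129, 0)]  |A|=140.6888
6. canonical 4-gon: [(14.392, 16.3593) (8.2572, 11.8591) (11.7101, 0) (23.5129, 0)]
7. shoelace: 140.6888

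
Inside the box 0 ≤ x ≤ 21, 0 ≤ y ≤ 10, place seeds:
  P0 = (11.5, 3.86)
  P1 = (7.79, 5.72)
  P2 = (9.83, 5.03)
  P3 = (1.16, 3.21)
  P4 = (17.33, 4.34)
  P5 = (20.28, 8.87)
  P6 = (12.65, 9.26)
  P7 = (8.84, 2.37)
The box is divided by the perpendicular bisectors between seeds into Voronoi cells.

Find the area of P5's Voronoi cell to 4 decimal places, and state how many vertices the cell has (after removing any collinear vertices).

Area of P5's cell: 15.1815 (4 vertices)

1. box [0,21]×[0,10]: [(0, 0) (21, 0) (21, 10) (0, 10)]
2. ⊥bis P5·P0 via (15.89,6.365): [(19.522, 0) (21, 0) (21, 10) (13.8158, 10)]  |A|=43.3111
3. ⊥bis P5·P1 via (14.035,7.295): [(19.522, 0) (21, 0) (21, 10) (13.8158, 10)]  |A|=43.3111
4. ⊥bis P5·P2 via (15.055,6.95): [(14.1484, 9.4171) (19.522, 0) (21, 0) (21, 10) (13.9342, 10)]  |A|=43.2766
5. ⊥bis P5·P3 via (10.72,6.04): [(14.1484, 9.4171) (19.522, 0) (21, 0) (21, 10) (13.9342, 10)]  |A|=43.2766
6. ⊥bis P5·P4 via (18.805,6.605): [(14.042, 9.7067) (21, 5.1756) (21, 10) (13.9342, 10)]  |A|=17.8202
7. ⊥bis P5·P6 via (16.465,9.065): [(16.4187, 8.159) (21, 5.1756) (21, 10) (16.5128, 10)]  |A|=15.1815
8. ⊥bis P5·P7 via (14.56,5.62): [(16.4187, 8.159) (21, 5.1756) (21, 10) (16.5128, 10)]  |A|=15.1815
9. canonical 4-gon: [(16.4187, 8.159) (21, 5.1756) (21, 10) (16.5128, 10)]
10. shoelace: 15.1815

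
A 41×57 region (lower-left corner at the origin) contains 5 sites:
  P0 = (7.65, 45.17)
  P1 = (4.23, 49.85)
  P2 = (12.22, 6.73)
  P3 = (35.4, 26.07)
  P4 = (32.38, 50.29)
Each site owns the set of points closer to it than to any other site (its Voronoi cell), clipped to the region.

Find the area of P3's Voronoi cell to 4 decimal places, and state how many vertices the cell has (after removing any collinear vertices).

Area of P3's cell: 635.2037 (5 vertices)

1. box [0,41]×[0,57]: [(0, 0) (41, 0) (41, 57) (0, 57)]
2. ⊥bis P3·P0 via (21.525,35.62): [(0, 4.3468) (0, 0) (41, 0) (41, 57) (36.2406, 57)]  |A|=1382.9075
3. ⊥bis P3·P1 via (19.815,37.96): [(0, 4.3468) (0, 0) (41, 0) (41, 57) (36.2406, 57)]  |A|=1382.9075
4. ⊥bis P3·P2 via (23.81,16.4): [(15.309, 26.5889) (37.4932, 0) (41, 0) (41, 57) (36.2406, 57)]  |A|=851.1841
5. ⊥bis P3·P4 via (33.89,38.18): [(22.2916, 36.7338) (15.309, 26.5889) (37.4932, 0) (41, 0) (41, 39.0665)]  |A|=635.2037
6. canonical 5-gon: [(22.2916, 36.7338) (15.309, 26.5889) (37.4932, 0) (41, 0) (41, 39.0665)]
7. shoelace: 635.2037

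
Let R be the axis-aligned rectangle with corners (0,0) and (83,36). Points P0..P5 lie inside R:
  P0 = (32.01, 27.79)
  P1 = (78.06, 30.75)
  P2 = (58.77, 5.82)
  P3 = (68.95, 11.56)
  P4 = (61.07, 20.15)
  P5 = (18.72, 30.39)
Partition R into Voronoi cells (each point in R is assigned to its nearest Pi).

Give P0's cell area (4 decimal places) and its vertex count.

1. box [0,83]×[0,36]: [(0, 0) (83, 0) (83, 36) (0, 36)]
2. ⊥bis P0·P1 via (55.035,29.27): [(0, 0) (56.9164, 0) (54.6024, 36) (0, 36)]  |A|=2007.3389
3. ⊥bis P0·P2 via (45.39,16.805): [(0, 0) (31.5931, 0) (55.0778, 28.6049) (54.6024, 36) (0, 36)]  |A|=1645.1527
4. ⊥bis P0·P3 via (50.48,19.675): [(0, 0) (31.5931, 0) (53.6272, 26.8381) (54.9917, 29.9438) (54.6024, 36) (0, 36)]  |A|=1644.1057
5. ⊥bis P0·P4 via (46.54,23.97): [(0, 0) (31.5931, 0) (44.3107, 15.4903) (49.7027, 36) (0, 36)]  |A|=1551.9787
6. ⊥bis P0·P5 via (25.365,29.09): [(19.674, 0) (31.5931, 0) (44.3107, 15.4903) (49.7027, 36) (26.7168, 36)]  |A|=716.9444
7. canonical 5-gon: [(19.674, 0) (31.5931, 0) (44.3107, 15.4903) (49.7027, 36) (26.7168, 36)]
8. shoelace: 716.9444

Area of P0's cell: 716.9444 (5 vertices)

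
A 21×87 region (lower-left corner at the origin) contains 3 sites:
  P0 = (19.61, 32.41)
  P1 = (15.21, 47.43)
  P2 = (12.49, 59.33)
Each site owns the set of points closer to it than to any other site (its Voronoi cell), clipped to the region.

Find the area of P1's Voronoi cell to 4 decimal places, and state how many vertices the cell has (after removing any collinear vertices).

Area of P1's cell: 309.0889 (4 vertices)

1. box [0,21]×[0,87]: [(0, 0) (21, 0) (21, 87) (0, 87)]
2. ⊥bis P1·P0 via (17.41,39.92): [(0, 34.8199) (21, 40.9717) (21, 87) (0, 87)]  |A|=1031.1889
3. ⊥bis P1·P2 via (13.85,53.38): [(0, 50.2143) (0, 34.8199) (21, 40.9717) (21, 55.0143)]  |A|=309.0889
4. canonical 4-gon: [(0, 50.2143) (0, 34.8199) (21, 40.9717) (21, 55.0143)]
5. shoelace: 309.0889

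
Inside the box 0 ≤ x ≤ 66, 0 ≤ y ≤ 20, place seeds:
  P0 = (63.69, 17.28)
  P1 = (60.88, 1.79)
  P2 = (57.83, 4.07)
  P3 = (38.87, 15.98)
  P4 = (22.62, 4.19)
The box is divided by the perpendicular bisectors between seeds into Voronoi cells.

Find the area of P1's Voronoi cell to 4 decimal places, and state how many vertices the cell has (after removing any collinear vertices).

1. box [0,66]×[0,20]: [(0, 0) (66, 0) (66, 20) (0, 20)]
2. ⊥bis P1·P0 via (62.285,9.535): [(0, 0) (66, 0) (66, 8.8611) (4.5972, 20) (0, 20)]  |A|=978.019
3. ⊥bis P1·P2 via (59.355,2.93): [(57.1647, 0) (66, 0) (66, 8.8611) (64.0528, 9.2143)]  |A|=49.3328
4. ⊥bis P1·P3 via (49.875,8.885): [(57.1647, 0) (66, 0) (66, 8.8611) (64.0528, 9.2143)]  |A|=49.3328
5. ⊥bis P1·P4 via (41.75,2.99): [(57.1647, 0) (66, 0) (66, 8.8611) (64.0528, 9.2143)]  |A|=49.3328
6. canonical 4-gon: [(57.1647, 0) (66, 0) (66, 8.8611) (64.0528, 9.2143)]
7. shoelace: 49.3328

Area of P1's cell: 49.3328 (4 vertices)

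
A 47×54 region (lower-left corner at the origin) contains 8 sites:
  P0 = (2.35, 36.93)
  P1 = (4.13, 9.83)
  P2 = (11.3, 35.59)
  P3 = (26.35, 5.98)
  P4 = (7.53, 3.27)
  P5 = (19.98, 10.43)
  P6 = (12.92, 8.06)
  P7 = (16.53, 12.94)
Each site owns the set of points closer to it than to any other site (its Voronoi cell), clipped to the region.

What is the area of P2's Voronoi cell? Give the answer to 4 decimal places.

Area of P2's cell: 1041.8593

1. box [0,47]×[0,54]: [(0, 0) (47, 0) (47, 54) (0, 54)]
2. ⊥bis P2·P0 via (6.825,36.26): [(1.3961, 0) (47, 0) (47, 54) (9.481, 54)]  |A|=2244.3163
3. ⊥bis P2·P1 via (7.715,22.71): [(4.9131, 23.4899) (47, 11.7755) (47, 54) (9.481, 54)]  |A|=1460.9045
4. ⊥bis P2·P3 via (18.825,20.785): [(4.9131, 23.4899) (17.341, 20.0307) (47, 35.1056) (47, 54) (9.481, 54)]  |A|=1114.9299
5. ⊥bis P2·P4 via (9.415,19.43): [(4.9131, 23.4899) (17.341, 20.0307) (47, 35.1056) (47, 54) (9.481, 54)]  |A|=1114.9299
6. ⊥bis P2·P5 via (15.64,23.01): [(4.9131, 23.4899) (11.6199, 21.6231) (39.1812, 31.1315) (47, 35.1056) (47, 54) (9.481, 54)]  |A|=1065.7866
7. ⊥bis P2·P6 via (12.11,21.825): [(4.9131, 23.4899) (11.1067, 21.766) (12.2247, 21.8317) (39.1812, 31.1315) (47, 35.1056) (47, 54) (9.481, 54)]  |A|=1065.6899
8. ⊥bis P2·P7 via (13.915,24.265): [(4.9131, 23.4899) (7.4727, 22.7774) (30.1317, 28.0095) (39.1812, 31.1315) (47, 35.1056) (47, 54) (9.481, 54)]  |A|=1041.8593
9. canonical 7-gon: [(4.9131, 23.4899) (7.4727, 22.7774) (30.1317, 28.0095) (39.1812, 31.1315) (47, 35.1056) (47, 54) (9.481, 54)]
10. shoelace: 1041.8593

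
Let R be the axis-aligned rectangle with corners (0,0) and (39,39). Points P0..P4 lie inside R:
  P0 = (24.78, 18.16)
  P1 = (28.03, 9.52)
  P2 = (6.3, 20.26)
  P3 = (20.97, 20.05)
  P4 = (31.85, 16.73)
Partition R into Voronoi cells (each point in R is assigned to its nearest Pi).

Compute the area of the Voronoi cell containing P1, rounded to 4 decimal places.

Area of P1's cell: 303.0046

1. box [0,39]×[0,39]: [(0, 0) (39, 0) (39, 39) (0, 39)]
2. ⊥bis P1·P0 via (26.405,13.84): [(0, 3.9076) (0, 0) (39, 0) (39, 18.5777)]  |A|=438.4627
3. ⊥bis P1·P2 via (17.165,14.89): [(14.4174, 9.3308) (9.8057, 0) (39, 0) (39, 18.5777)]  |A|=364.5472
4. ⊥bis P1·P3 via (24.5,14.785): [(18.8543, 10.9997) (13.4521, 7.3778) (9.8057, 0) (39, 0) (39, 18.5777)]  |A|=361.0201
5. ⊥bis P1·P4 via (29.94,13.125): [(27.6831, 14.3208) (18.8543, 10.9997) (13.4521, 7.3778) (9.8057, 0) (39, 0) (39, 8.3248)]  |A|=303.0046
6. canonical 6-gon: [(27.6831, 14.3208) (18.8543, 10.9997) (13.4521, 7.3778) (9.8057, 0) (39, 0) (39, 8.3248)]
7. shoelace: 303.0046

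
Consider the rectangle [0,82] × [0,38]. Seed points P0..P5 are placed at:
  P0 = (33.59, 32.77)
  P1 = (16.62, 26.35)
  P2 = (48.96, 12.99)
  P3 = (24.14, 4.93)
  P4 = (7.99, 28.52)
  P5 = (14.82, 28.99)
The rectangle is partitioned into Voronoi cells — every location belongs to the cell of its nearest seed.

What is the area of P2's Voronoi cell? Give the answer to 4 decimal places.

Area of P2's cell: 1500.4617

1. box [0,82]×[0,38]: [(0, 0) (82, 0) (82, 38) (0, 38)]
2. ⊥bis P2·P0 via (41.275,22.88): [(11.8302, 0) (82, 0) (82, 38) (60.7333, 38)]  |A|=1737.2939
3. ⊥bis P2·P1 via (32.79,19.67): [(30.7316, 14.6873) (24.6641, 0) (82, 0) (82, 38) (60.7333, 38)]  |A|=1643.0465
4. ⊥bis P2·P3 via (36.55,8.96): [(33.8925, 17.1435) (39.4597, 0) (82, 0) (82, 38) (60.7333, 38)]  |A|=1500.4617
5. ⊥bis P2·P4 via (28.475,20.755): [(33.8925, 17.1435) (39.4597, 0) (82, 0) (82, 38) (60.7333, 38)]  |A|=1500.4617
6. ⊥bis P2·P5 via (31.89,20.99): [(33.8925, 17.1435) (39.4597, 0) (82, 0) (82, 38) (60.7333, 38)]  |A|=1500.4617
7. canonical 5-gon: [(33.8925, 17.1435) (39.4597, 0) (82, 0) (82, 38) (60.7333, 38)]
8. shoelace: 1500.4617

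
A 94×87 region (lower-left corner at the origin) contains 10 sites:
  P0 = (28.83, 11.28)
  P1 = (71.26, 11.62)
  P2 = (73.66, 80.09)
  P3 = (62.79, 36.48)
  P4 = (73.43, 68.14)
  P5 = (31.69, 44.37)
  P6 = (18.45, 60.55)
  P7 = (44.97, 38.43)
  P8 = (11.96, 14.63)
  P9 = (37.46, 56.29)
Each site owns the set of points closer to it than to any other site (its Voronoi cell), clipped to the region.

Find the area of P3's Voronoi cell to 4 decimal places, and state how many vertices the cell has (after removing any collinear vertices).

Area of P3's cell: 956.0430 (5 vertices)

1. box [0,94]×[0,87]: [(0, 0) (94, 0) (94, 87) (0, 87)]
2. ⊥bis P3·P0 via (45.81,23.88): [(0, 85.6144) (63.5301, 0) (94, 0) (94, 87) (0, 87)]  |A|=5458.4516
3. ⊥bis P3·P1 via (67.025,24.05): [(0, 85.6144) (49.9905, 18.2462) (94, 33.2406) (94, 87) (0, 87)]  |A|=4449.0213
4. ⊥bis P3·P2 via (68.225,58.285): [(9.3995, 72.9475) (49.9905, 18.2462) (94, 33.2406) (94, 51.8605)]  |A|=2295.632
5. ⊥bis P3·P4 via (68.11,52.31): [(10.2958, 71.7397) (49.9905, 18.2462) (94, 33.2406) (94, 43.6091)]  |A|=1908.6533
6. ⊥bis P3·P5 via (47.24,40.425): [(51.6579, 57.8391) (43.7477, 26.6592) (49.9905, 18.2462) (94, 33.2406) (94, 43.6091)]  |A|=1208.8424
7. ⊥bis P3·P6 via (40.62,48.515): [(51.6579, 57.8391) (43.7477, 26.6592) (49.9905, 18.2462) (94, 33.2406) (94, 43.6091)]  |A|=1208.8424
8. ⊥bis P3·P7 via (53.88,37.455): [(55.9526, 56.3957) (51.8473, 18.8788) (94, 33.2406) (94, 43.6091)]  |A|=958.4878
9. ⊥bis P3·P8 via (37.375,25.555): [(55.9526, 56.3957) (51.8473, 18.8788) (94, 33.2406) (94, 43.6091)]  |A|=958.4878
10. ⊥bis P3·P9 via (50.125,46.385): [(57.5376, 55.8631) (55.627, 53.4202) (51.8473, 18.8788) (94, 33.2406) (94, 43.6091)]  |A|=956.043
11. canonical 5-gon: [(57.5376, 55.8631) (55.627, 53.4202) (51.8473, 18.8788) (94, 33.2406) (94, 43.6091)]
12. shoelace: 956.043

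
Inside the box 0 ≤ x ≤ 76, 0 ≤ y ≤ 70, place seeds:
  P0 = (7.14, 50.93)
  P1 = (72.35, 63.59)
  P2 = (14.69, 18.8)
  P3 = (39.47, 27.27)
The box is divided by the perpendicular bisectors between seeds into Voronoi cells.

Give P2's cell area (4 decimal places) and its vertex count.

Area of P2's cell: 1012.8917 (4 vertices)

1. box [0,76]×[0,70]: [(0, 0) (76, 0) (76, 70) (0, 70)]
2. ⊥bis P2·P0 via (10.915,34.865): [(0, 32.3002) (0, 0) (76, 0) (76, 50.1589)]  |A|=3133.4429
3. ⊥bis P2·P1 via (43.52,41.195): [(42.6453, 42.3211) (0, 32.3002) (0, 0) (75.5201, 0)]  |A|=2286.7698
4. ⊥bis P2·P3 via (27.08,23.035): [(22.1352, 37.5016) (0, 32.3002) (0, 0) (34.9535, 0)]  |A|=1012.8917
5. canonical 4-gon: [(22.1352, 37.5016) (0, 32.3002) (0, 0) (34.9535, 0)]
6. shoelace: 1012.8917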